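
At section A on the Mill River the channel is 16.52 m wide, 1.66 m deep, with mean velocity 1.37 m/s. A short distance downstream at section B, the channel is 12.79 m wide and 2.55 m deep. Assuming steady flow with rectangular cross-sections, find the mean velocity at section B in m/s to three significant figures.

1.15 m/s

Q = A₁V₁ = (16.52×1.66) × 1.37 = 37.57 m³/s
A₂ = 12.79 × 2.55 = 32.61 m²
V₂ = Q/A₂ = 37.57/32.61 = 1.152 m/s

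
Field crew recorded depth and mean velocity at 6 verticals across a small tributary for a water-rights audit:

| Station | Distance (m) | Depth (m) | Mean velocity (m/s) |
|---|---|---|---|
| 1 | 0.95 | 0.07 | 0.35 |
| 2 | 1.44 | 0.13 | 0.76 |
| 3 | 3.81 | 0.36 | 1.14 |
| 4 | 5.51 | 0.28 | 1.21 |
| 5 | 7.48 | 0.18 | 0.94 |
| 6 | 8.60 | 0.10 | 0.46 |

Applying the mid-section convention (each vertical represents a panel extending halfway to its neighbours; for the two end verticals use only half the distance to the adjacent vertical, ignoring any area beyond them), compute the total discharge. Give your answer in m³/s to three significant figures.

1.89 m³/s

w_1 = (1.44 − 0.95)/2 = 0.245 m; q_1 = 0.35 × 0.07 × 0.245 = 0.006003 m³/s
w_2 = (3.81 − 0.95)/2 = 1.43 m; q_2 = 0.76 × 0.13 × 1.43 = 0.1413 m³/s
w_3 = (5.51 − 1.44)/2 = 2.035 m; q_3 = 1.14 × 0.36 × 2.035 = 0.8352 m³/s
w_4 = (7.48 − 3.81)/2 = 1.835 m; q_4 = 1.21 × 0.28 × 1.835 = 0.6217 m³/s
w_5 = (8.60 − 5.51)/2 = 1.545 m; q_5 = 0.94 × 0.18 × 1.545 = 0.2614 m³/s
w_6 = (8.60 − 7.48)/2 = 0.56 m; q_6 = 0.46 × 0.10 × 0.56 = 0.02576 m³/s
Q = Σ qᵢ = 1.891 m³/s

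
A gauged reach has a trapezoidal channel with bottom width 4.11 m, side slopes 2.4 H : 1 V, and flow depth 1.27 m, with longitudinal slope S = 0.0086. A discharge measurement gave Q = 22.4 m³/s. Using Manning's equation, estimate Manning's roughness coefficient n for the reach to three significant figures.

A = (b + z·y)·y = (4.11 + 2.4×1.27)×1.27 = 9.091 m²
P = b + 2y√(1+z²) = 4.11 + 2×1.27×√(1+2.4²) = 10.71 m
R = A/P = 9.091/10.71 = 0.8485 m
n = (1/Q)·A·R^(2/3)·S^(1/2) = (1/22.4) × 9.091 × 0.8963 × 0.09274 = 0.03373

0.0337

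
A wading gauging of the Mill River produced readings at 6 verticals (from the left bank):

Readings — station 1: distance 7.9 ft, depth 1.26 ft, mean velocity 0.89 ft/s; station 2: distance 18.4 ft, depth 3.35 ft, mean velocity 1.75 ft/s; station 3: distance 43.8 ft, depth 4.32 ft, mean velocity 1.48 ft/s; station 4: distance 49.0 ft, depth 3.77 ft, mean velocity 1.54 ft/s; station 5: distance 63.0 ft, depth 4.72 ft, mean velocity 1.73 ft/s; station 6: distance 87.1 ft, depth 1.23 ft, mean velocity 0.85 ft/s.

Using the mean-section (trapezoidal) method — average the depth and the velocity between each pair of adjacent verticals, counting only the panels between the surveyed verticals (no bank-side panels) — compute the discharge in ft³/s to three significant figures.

Panel 1-2: Δb = 10.5 ft, d̄ = (1.26+3.35)/2 = 2.305, v̄ = (0.89+1.75)/2 = 1.32 → q = 10.5×2.305×1.32 = 31.95 ft³/s
Panel 2-3: Δb = 25.4 ft, d̄ = (3.35+4.32)/2 = 3.835, v̄ = (1.75+1.48)/2 = 1.615 → q = 25.4×3.835×1.615 = 157.3 ft³/s
Panel 3-4: Δb = 5.2 ft, d̄ = (4.32+3.77)/2 = 4.045, v̄ = (1.48+1.54)/2 = 1.51 → q = 5.2×4.045×1.51 = 31.76 ft³/s
Panel 4-5: Δb = 14 ft, d̄ = (3.77+4.72)/2 = 4.245, v̄ = (1.54+1.73)/2 = 1.635 → q = 14×4.245×1.635 = 97.17 ft³/s
Panel 5-6: Δb = 24.1 ft, d̄ = (4.72+1.23)/2 = 2.975, v̄ = (1.73+0.85)/2 = 1.29 → q = 24.1×2.975×1.29 = 92.49 ft³/s
Q = Σ q = 410.7 ft³/s

411 ft³/s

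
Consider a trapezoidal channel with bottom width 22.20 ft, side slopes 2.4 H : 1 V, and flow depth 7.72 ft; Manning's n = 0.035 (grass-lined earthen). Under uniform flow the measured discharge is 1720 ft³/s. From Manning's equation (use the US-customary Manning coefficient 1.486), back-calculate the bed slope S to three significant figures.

A = (b + z·y)·y = (22.20 + 2.4×7.72)×7.72 = 314.4 ft²
P = b + 2y√(1+z²) = 22.20 + 2×7.72×√(1+2.4²) = 62.34 ft
R = A/P = 314.4/62.34 = 5.043 ft
S = (Q·n / (1.486·A·R^(2/3)))² = (1720×0.035 / (1.486×314.4×2.941))² = 0.001919

0.00192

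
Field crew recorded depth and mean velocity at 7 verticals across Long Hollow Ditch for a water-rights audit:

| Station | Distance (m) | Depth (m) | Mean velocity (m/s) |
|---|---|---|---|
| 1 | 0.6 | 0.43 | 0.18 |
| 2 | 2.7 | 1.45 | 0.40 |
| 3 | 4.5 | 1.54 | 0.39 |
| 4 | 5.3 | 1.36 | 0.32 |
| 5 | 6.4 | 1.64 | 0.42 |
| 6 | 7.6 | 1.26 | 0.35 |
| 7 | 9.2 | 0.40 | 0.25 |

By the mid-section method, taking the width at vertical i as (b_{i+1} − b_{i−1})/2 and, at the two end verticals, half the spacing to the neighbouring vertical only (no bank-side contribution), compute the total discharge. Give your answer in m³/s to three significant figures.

w_1 = (2.7 − 0.6)/2 = 1.05 m; q_1 = 0.18 × 0.43 × 1.05 = 0.08127 m³/s
w_2 = (4.5 − 0.6)/2 = 1.95 m; q_2 = 0.40 × 1.45 × 1.95 = 1.131 m³/s
w_3 = (5.3 − 2.7)/2 = 1.3 m; q_3 = 0.39 × 1.54 × 1.3 = 0.7808 m³/s
w_4 = (6.4 − 4.5)/2 = 0.95 m; q_4 = 0.32 × 1.36 × 0.95 = 0.4134 m³/s
w_5 = (7.6 − 5.3)/2 = 1.15 m; q_5 = 0.42 × 1.64 × 1.15 = 0.7921 m³/s
w_6 = (9.2 − 6.4)/2 = 1.4 m; q_6 = 0.35 × 1.26 × 1.4 = 0.6174 m³/s
w_7 = (9.2 − 7.6)/2 = 0.8 m; q_7 = 0.25 × 0.40 × 0.8 = 0.08000 m³/s
Q = Σ qᵢ = 3.896 m³/s

3.90 m³/s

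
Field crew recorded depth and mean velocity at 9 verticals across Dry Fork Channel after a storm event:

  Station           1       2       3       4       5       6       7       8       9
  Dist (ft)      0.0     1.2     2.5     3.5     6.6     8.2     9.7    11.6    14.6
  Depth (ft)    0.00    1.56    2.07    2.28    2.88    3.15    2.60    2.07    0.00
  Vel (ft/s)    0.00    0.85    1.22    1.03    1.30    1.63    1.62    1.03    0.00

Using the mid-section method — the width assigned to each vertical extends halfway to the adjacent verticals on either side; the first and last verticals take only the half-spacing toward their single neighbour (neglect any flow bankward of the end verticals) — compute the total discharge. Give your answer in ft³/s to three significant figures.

w_2 = (2.5 − 0.0)/2 = 1.25 ft; q_2 = 0.85 × 1.56 × 1.25 = 1.658 ft³/s
w_3 = (3.5 − 1.2)/2 = 1.15 ft; q_3 = 1.22 × 2.07 × 1.15 = 2.904 ft³/s
w_4 = (6.6 − 2.5)/2 = 2.05 ft; q_4 = 1.03 × 2.28 × 2.05 = 4.814 ft³/s
w_5 = (8.2 − 3.5)/2 = 2.35 ft; q_5 = 1.30 × 2.88 × 2.35 = 8.798 ft³/s
w_6 = (9.7 − 6.6)/2 = 1.55 ft; q_6 = 1.63 × 3.15 × 1.55 = 7.958 ft³/s
w_7 = (11.6 − 8.2)/2 = 1.7 ft; q_7 = 1.62 × 2.60 × 1.7 = 7.160 ft³/s
w_8 = (14.6 − 9.7)/2 = 2.45 ft; q_8 = 1.03 × 2.07 × 2.45 = 5.224 ft³/s
Stations 1, 9 contribute zero (depth or velocity is 0).
Q = Σ qᵢ = 38.52 ft³/s

38.5 ft³/s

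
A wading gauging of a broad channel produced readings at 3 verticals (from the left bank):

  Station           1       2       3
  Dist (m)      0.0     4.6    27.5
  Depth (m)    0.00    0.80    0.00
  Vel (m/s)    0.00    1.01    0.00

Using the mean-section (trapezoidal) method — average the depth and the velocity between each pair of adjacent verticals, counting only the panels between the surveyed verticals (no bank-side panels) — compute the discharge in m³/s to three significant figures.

Panel 1-2: Δb = 4.6 m, d̄ = (0.00+0.80)/2 = 0.4, v̄ = (0.00+1.01)/2 = 0.505 → q = 4.6×0.4×0.505 = 0.9292 m³/s
Panel 2-3: Δb = 22.9 m, d̄ = (0.80+0.00)/2 = 0.4, v̄ = (1.01+0.00)/2 = 0.505 → q = 22.9×0.4×0.505 = 4.626 m³/s
Q = Σ q = 5.555 m³/s

5.56 m³/s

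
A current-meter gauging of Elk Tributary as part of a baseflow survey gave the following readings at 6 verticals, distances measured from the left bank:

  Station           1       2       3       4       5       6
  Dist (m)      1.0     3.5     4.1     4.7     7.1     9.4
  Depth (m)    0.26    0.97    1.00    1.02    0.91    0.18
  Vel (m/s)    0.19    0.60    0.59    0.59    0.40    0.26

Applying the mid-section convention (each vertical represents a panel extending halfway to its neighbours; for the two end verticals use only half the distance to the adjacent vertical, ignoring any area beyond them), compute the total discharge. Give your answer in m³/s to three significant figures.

w_1 = (3.5 − 1.0)/2 = 1.25 m; q_1 = 0.19 × 0.26 × 1.25 = 0.06175 m³/s
w_2 = (4.1 − 1.0)/2 = 1.55 m; q_2 = 0.60 × 0.97 × 1.55 = 0.9021 m³/s
w_3 = (4.7 − 3.5)/2 = 0.6 m; q_3 = 0.59 × 1.00 × 0.6 = 0.3540 m³/s
w_4 = (7.1 − 4.1)/2 = 1.5 m; q_4 = 0.59 × 1.02 × 1.5 = 0.9027 m³/s
w_5 = (9.4 − 4.7)/2 = 2.35 m; q_5 = 0.40 × 0.91 × 2.35 = 0.8554 m³/s
w_6 = (9.4 − 7.1)/2 = 1.15 m; q_6 = 0.26 × 0.18 × 1.15 = 0.05382 m³/s
Q = Σ qᵢ = 3.130 m³/s

3.13 m³/s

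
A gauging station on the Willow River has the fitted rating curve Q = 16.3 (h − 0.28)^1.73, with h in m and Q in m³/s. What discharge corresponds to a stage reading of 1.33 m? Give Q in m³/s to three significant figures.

Q = 16.3 × (1.33 − 0.28)^1.73 = 16.3 × 1.05^1.73 = 17.74 m³/s

17.7 m³/s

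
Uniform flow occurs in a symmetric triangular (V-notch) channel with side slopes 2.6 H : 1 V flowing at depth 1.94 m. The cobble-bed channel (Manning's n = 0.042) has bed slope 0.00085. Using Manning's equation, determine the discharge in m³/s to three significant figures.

A = z·y² = 2.6×1.94² = 9.785 m²
P = 2y√(1+z²) = 2×1.94×√(1+2.6²) = 10.81 m
R = A/P = 9.785/10.81 = 0.9053 m
Q = (1/n)·A·R^(2/3)·S^(1/2) = (1/0.042) × 9.785 × 0.9053^(2/3) × 0.00085^(1/2) = 6.357 m³/s

6.36 m³/s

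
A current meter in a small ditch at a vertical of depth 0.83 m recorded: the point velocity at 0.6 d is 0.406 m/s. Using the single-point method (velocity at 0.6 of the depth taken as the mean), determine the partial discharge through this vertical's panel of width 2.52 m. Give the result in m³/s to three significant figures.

v̄ = v₀.₆ = 0.406 m/s
q = v̄ × d × w = 0.4060 × 0.83 × 2.52 = 0.8492 m³/s

0.849 m³/s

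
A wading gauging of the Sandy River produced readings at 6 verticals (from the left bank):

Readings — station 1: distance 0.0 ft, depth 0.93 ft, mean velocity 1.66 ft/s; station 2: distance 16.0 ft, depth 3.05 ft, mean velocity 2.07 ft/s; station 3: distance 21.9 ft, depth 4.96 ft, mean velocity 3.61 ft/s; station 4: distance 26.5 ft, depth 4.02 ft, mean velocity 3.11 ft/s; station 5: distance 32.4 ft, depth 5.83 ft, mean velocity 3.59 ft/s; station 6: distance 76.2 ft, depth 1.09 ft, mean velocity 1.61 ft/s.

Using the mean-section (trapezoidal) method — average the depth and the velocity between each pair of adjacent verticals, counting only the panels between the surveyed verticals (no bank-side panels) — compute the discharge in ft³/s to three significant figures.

Panel 1-2: Δb = 16 ft, d̄ = (0.93+3.05)/2 = 1.99, v̄ = (1.66+2.07)/2 = 1.865 → q = 16×1.99×1.865 = 59.38 ft³/s
Panel 2-3: Δb = 5.9 ft, d̄ = (3.05+4.96)/2 = 4.005, v̄ = (2.07+3.61)/2 = 2.84 → q = 5.9×4.005×2.84 = 67.11 ft³/s
Panel 3-4: Δb = 4.6 ft, d̄ = (4.96+4.02)/2 = 4.49, v̄ = (3.61+3.11)/2 = 3.36 → q = 4.6×4.49×3.36 = 69.40 ft³/s
Panel 4-5: Δb = 5.9 ft, d̄ = (4.02+5.83)/2 = 4.925, v̄ = (3.11+3.59)/2 = 3.35 → q = 5.9×4.925×3.35 = 97.34 ft³/s
Panel 5-6: Δb = 43.8 ft, d̄ = (5.83+1.09)/2 = 3.46, v̄ = (3.59+1.61)/2 = 2.6 → q = 43.8×3.46×2.6 = 394.0 ft³/s
Q = Σ q = 687.3 ft³/s

687 ft³/s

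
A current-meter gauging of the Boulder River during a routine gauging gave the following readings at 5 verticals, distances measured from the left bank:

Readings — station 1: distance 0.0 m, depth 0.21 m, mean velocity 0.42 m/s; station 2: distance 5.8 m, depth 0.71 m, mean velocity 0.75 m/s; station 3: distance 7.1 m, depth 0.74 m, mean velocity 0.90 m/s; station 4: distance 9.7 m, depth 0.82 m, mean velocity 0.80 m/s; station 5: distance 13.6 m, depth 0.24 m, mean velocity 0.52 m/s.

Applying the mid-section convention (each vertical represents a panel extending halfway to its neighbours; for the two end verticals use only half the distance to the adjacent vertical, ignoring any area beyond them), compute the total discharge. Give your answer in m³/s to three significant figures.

w_1 = (5.8 − 0.0)/2 = 2.9 m; q_1 = 0.42 × 0.21 × 2.9 = 0.2558 m³/s
w_2 = (7.1 − 0.0)/2 = 3.55 m; q_2 = 0.75 × 0.71 × 3.55 = 1.890 m³/s
w_3 = (9.7 − 5.8)/2 = 1.95 m; q_3 = 0.90 × 0.74 × 1.95 = 1.299 m³/s
w_4 = (13.6 − 7.1)/2 = 3.25 m; q_4 = 0.80 × 0.82 × 3.25 = 2.132 m³/s
w_5 = (13.6 − 9.7)/2 = 1.95 m; q_5 = 0.52 × 0.24 × 1.95 = 0.2434 m³/s
Q = Σ qᵢ = 5.820 m³/s

5.82 m³/s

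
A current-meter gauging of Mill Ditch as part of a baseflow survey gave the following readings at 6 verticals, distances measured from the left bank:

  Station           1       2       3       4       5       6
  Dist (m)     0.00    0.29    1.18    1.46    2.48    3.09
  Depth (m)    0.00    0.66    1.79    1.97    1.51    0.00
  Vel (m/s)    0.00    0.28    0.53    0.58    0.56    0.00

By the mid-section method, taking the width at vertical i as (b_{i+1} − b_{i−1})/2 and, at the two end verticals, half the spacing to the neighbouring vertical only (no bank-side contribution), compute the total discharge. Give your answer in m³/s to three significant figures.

w_2 = (1.18 − 0.00)/2 = 0.59 m; q_2 = 0.28 × 0.66 × 0.59 = 0.1090 m³/s
w_3 = (1.46 − 0.29)/2 = 0.585 m; q_3 = 0.53 × 1.79 × 0.585 = 0.5550 m³/s
w_4 = (2.48 − 1.18)/2 = 0.65 m; q_4 = 0.58 × 1.97 × 0.65 = 0.7427 m³/s
w_5 = (3.09 − 1.46)/2 = 0.815 m; q_5 = 0.56 × 1.51 × 0.815 = 0.6892 m³/s
Stations 1, 6 contribute zero (depth or velocity is 0).
Q = Σ qᵢ = 2.096 m³/s

2.10 m³/s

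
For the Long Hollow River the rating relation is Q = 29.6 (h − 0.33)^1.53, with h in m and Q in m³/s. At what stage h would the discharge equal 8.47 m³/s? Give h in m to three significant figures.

h − h₀ = (Q/C)^(1/b) = (8.47/29.6)^(1/1.53) = 0.4414 m
h = 0.33 + 0.4414 = 0.7714 m

0.771 m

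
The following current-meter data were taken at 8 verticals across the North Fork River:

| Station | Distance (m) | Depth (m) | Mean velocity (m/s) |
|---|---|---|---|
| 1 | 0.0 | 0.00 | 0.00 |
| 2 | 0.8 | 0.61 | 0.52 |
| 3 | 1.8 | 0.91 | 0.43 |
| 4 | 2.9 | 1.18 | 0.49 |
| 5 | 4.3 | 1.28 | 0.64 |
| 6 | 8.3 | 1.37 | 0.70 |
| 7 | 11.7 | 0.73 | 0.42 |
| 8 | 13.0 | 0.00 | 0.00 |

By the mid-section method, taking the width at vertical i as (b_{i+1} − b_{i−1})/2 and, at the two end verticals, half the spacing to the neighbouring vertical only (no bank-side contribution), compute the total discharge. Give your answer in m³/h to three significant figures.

w_2 = (1.8 − 0.0)/2 = 0.9 m; q_2 = 0.52 × 0.61 × 0.9 = 0.2855 m³/s
w_3 = (2.9 − 0.8)/2 = 1.05 m; q_3 = 0.43 × 0.91 × 1.05 = 0.4109 m³/s
w_4 = (4.3 − 1.8)/2 = 1.25 m; q_4 = 0.49 × 1.18 × 1.25 = 0.7228 m³/s
w_5 = (8.3 − 2.9)/2 = 2.7 m; q_5 = 0.64 × 1.28 × 2.7 = 2.212 m³/s
w_6 = (11.7 − 4.3)/2 = 3.7 m; q_6 = 0.70 × 1.37 × 3.7 = 3.548 m³/s
w_7 = (13.0 − 8.3)/2 = 2.35 m; q_7 = 0.42 × 0.73 × 2.35 = 0.7205 m³/s
Stations 1, 8 contribute zero (depth or velocity is 0).
Q = Σ qᵢ = 7.900 m³/s
= 7.900 × 3600 = 28440 m³/h

28400 m³/h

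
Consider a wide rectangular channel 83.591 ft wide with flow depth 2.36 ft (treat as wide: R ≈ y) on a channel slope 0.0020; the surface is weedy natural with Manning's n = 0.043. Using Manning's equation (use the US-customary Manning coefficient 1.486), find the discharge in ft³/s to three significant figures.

A = b·y = 83.591 × 2.36 = 197.3 ft²
Wide channel: R ≈ y = 2.36 ft
Q = (1.486/n)·A·R^(2/3)·S^(1/2) = (1.486/0.043) × 197.3 × 2.360^(2/3) × 0.0020^(1/2) = 540.4 ft³/s

540 ft³/s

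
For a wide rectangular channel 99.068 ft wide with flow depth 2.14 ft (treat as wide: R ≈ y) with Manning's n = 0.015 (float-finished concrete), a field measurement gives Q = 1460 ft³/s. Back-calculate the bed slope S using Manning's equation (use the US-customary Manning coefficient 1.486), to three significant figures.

0.00175

A = b·y = 99.068 × 2.14 = 212.0 ft²
Wide channel: R ≈ y = 2.14 ft
S = (Q·n / (1.486·A·R^(2/3)))² = (1460×0.015 / (1.486×212.0×1.661))² = 0.001752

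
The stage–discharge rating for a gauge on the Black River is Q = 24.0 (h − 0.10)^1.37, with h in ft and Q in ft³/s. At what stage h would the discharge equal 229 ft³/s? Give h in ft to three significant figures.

h − h₀ = (Q/C)^(1/b) = (229/24.0)^(1/1.37) = 5.189 ft
h = 0.10 + 5.189 = 5.289 ft

5.29 ft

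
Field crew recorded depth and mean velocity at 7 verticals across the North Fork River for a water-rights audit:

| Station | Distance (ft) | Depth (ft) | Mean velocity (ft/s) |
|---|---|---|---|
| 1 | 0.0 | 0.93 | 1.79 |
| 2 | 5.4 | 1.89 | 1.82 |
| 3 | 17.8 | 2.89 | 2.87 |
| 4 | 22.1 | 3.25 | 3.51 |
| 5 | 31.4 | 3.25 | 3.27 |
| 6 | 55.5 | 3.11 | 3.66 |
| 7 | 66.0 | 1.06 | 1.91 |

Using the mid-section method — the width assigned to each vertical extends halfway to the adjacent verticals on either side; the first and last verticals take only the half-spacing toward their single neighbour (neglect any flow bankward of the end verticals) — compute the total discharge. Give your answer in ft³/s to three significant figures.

w_1 = (5.4 − 0.0)/2 = 2.7 ft; q_1 = 1.79 × 0.93 × 2.7 = 4.495 ft³/s
w_2 = (17.8 − 0.0)/2 = 8.9 ft; q_2 = 1.82 × 1.89 × 8.9 = 30.61 ft³/s
w_3 = (22.1 − 5.4)/2 = 8.35 ft; q_3 = 2.87 × 2.89 × 8.35 = 69.26 ft³/s
w_4 = (31.4 − 17.8)/2 = 6.8 ft; q_4 = 3.51 × 3.25 × 6.8 = 77.57 ft³/s
w_5 = (55.5 − 22.1)/2 = 16.7 ft; q_5 = 3.27 × 3.25 × 16.7 = 177.5 ft³/s
w_6 = (66.0 − 31.4)/2 = 17.3 ft; q_6 = 3.66 × 3.11 × 17.3 = 196.9 ft³/s
w_7 = (66.0 − 55.5)/2 = 5.25 ft; q_7 = 1.91 × 1.06 × 5.25 = 10.63 ft³/s
Q = Σ qᵢ = 567.0 ft³/s

567 ft³/s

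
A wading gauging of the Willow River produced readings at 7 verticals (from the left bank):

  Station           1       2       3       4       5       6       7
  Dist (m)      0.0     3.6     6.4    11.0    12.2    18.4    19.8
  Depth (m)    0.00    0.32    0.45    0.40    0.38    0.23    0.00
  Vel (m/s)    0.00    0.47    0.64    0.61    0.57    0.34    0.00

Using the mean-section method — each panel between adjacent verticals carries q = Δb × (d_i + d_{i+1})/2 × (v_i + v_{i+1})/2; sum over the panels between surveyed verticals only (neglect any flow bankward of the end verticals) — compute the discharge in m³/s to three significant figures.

Panel 1-2: Δb = 3.6 m, d̄ = (0.00+0.32)/2 = 0.16, v̄ = (0.00+0.47)/2 = 0.235 → q = 3.6×0.16×0.235 = 0.1354 m³/s
Panel 2-3: Δb = 2.8 m, d̄ = (0.32+0.45)/2 = 0.385, v̄ = (0.47+0.64)/2 = 0.555 → q = 2.8×0.385×0.555 = 0.5983 m³/s
Panel 3-4: Δb = 4.6 m, d̄ = (0.45+0.40)/2 = 0.425, v̄ = (0.64+0.61)/2 = 0.625 → q = 4.6×0.425×0.625 = 1.222 m³/s
Panel 4-5: Δb = 1.2 m, d̄ = (0.40+0.38)/2 = 0.39, v̄ = (0.61+0.57)/2 = 0.59 → q = 1.2×0.39×0.59 = 0.2761 m³/s
Panel 5-6: Δb = 6.2 m, d̄ = (0.38+0.23)/2 = 0.305, v̄ = (0.57+0.34)/2 = 0.455 → q = 6.2×0.305×0.455 = 0.8604 m³/s
Panel 6-7: Δb = 1.4 m, d̄ = (0.23+0.00)/2 = 0.115, v̄ = (0.34+0.00)/2 = 0.17 → q = 1.4×0.115×0.17 = 0.02737 m³/s
Q = Σ q = 3.119 m³/s

3.12 m³/s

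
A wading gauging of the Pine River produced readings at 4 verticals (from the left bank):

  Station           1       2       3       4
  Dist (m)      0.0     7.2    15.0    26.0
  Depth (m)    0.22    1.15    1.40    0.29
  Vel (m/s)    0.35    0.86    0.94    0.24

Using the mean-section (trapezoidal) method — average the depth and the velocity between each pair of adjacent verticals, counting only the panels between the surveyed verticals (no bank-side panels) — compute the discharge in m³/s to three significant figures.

Panel 1-2: Δb = 7.2 m, d̄ = (0.22+1.15)/2 = 0.685, v̄ = (0.35+0.86)/2 = 0.605 → q = 7.2×0.685×0.605 = 2.984 m³/s
Panel 2-3: Δb = 7.8 m, d̄ = (1.15+1.40)/2 = 1.275, v̄ = (0.86+0.94)/2 = 0.9 → q = 7.8×1.275×0.9 = 8.951 m³/s
Panel 3-4: Δb = 11 m, d̄ = (1.40+0.29)/2 = 0.845, v̄ = (0.94+0.24)/2 = 0.59 → q = 11×0.845×0.59 = 5.484 m³/s
Q = Σ q = 17.42 m³/s

17.4 m³/s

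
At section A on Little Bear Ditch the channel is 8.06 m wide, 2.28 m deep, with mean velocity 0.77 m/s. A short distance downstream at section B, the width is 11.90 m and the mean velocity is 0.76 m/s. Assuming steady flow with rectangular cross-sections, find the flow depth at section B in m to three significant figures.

1.56 m

Q = A₁V₁ = (8.06×2.28) × 0.77 = 14.15 m³/s
d₂ = Q/(b₂ V₂) = 14.15/(11.90×0.76) = 1.565 m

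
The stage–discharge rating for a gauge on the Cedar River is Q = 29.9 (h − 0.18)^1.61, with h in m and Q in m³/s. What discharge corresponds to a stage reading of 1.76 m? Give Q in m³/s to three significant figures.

Q = 29.9 × (1.76 − 0.18)^1.61 = 29.9 × 1.58^1.61 = 62.45 m³/s

62.4 m³/s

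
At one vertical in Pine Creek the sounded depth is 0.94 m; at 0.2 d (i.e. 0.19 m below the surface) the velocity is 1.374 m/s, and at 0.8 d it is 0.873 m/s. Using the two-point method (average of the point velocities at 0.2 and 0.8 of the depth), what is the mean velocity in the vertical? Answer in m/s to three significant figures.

1.12 m/s

v̄ = (1.374 + 0.873) / 2 = 1.124 m/s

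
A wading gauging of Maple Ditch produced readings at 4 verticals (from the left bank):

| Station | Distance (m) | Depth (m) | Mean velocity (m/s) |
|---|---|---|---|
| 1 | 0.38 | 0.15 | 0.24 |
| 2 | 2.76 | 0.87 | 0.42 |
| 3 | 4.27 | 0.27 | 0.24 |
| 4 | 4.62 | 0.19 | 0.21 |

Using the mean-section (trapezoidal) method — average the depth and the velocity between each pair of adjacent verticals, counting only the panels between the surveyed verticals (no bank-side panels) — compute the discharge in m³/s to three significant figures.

0.703 m³/s

Panel 1-2: Δb = 2.38 m, d̄ = (0.15+0.87)/2 = 0.51, v̄ = (0.24+0.42)/2 = 0.33 → q = 2.38×0.51×0.33 = 0.4006 m³/s
Panel 2-3: Δb = 1.51 m, d̄ = (0.87+0.27)/2 = 0.57, v̄ = (0.42+0.24)/2 = 0.33 → q = 1.51×0.57×0.33 = 0.2840 m³/s
Panel 3-4: Δb = 0.35 m, d̄ = (0.27+0.19)/2 = 0.23, v̄ = (0.24+0.21)/2 = 0.225 → q = 0.35×0.23×0.225 = 0.01811 m³/s
Q = Σ q = 0.7027 m³/s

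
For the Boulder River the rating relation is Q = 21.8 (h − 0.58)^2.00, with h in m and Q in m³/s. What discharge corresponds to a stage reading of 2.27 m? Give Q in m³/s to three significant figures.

62.3 m³/s

Q = 21.8 × (2.27 − 0.58)^2.00 = 21.8 × 1.69^2.00 = 62.26 m³/s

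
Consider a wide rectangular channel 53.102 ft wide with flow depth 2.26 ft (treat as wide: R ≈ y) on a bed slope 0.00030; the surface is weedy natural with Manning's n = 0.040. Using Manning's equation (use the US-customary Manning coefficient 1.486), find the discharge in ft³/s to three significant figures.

A = b·y = 53.102 × 2.26 = 120.0 ft²
Wide channel: R ≈ y = 2.26 ft
Q = (1.486/n)·A·R^(2/3)·S^(1/2) = (1.486/0.040) × 120.0 × 2.260^(2/3) × 0.00030^(1/2) = 133.0 ft³/s

133 ft³/s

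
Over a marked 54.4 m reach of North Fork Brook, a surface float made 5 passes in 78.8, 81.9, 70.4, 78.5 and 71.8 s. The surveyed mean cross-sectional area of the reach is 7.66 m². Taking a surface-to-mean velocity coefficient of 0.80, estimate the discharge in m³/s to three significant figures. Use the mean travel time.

4.37 m³/s

t̄ = (78.8 + 81.9 + 70.4 + 78.5 + 71.8) / 5 = 76.28 s
v_surface = L / t̄ = 54.4 / 76.28 = 0.7132 m/s
v_mean = 0.80 × 0.7132 = 0.5705 m/s
Q = A × v_mean = 7.66 × 0.5705 = 4.370 m³/s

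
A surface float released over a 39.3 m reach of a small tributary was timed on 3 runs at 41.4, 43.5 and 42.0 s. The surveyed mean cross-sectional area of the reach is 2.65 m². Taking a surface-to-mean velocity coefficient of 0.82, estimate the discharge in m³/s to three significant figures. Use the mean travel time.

t̄ = (41.4 + 43.5 + 42.0) / 3 = 42.3 s
v_surface = L / t̄ = 39.3 / 42.3 = 0.9291 m/s
v_mean = 0.82 × 0.9291 = 0.7618 m/s
Q = A × v_mean = 2.65 × 0.7618 = 2.019 m³/s

2.02 m³/s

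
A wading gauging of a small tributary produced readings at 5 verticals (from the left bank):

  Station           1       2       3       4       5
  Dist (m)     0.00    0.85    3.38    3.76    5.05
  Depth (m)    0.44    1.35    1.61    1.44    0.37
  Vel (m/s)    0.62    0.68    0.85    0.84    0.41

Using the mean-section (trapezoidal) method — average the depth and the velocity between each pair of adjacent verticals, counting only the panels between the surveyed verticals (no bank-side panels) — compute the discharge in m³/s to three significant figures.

4.58 m³/s

Panel 1-2: Δb = 0.85 m, d̄ = (0.44+1.35)/2 = 0.895, v̄ = (0.62+0.68)/2 = 0.65 → q = 0.85×0.895×0.65 = 0.4945 m³/s
Panel 2-3: Δb = 2.53 m, d̄ = (1.35+1.61)/2 = 1.48, v̄ = (0.68+0.85)/2 = 0.765 → q = 2.53×1.48×0.765 = 2.864 m³/s
Panel 3-4: Δb = 0.38 m, d̄ = (1.61+1.44)/2 = 1.525, v̄ = (0.85+0.84)/2 = 0.845 → q = 0.38×1.525×0.845 = 0.4897 m³/s
Panel 4-5: Δb = 1.29 m, d̄ = (1.44+0.37)/2 = 0.905, v̄ = (0.84+0.41)/2 = 0.625 → q = 1.29×0.905×0.625 = 0.7297 m³/s
Q = Σ q = 4.578 m³/s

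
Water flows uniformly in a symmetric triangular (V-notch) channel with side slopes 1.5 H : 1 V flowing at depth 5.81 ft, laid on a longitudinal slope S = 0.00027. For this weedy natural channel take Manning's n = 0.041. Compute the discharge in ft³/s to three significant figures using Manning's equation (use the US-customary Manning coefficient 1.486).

54.3 ft³/s

A = z·y² = 1.5×5.81² = 50.63 ft²
P = 2y√(1+z²) = 2×5.81×√(1+1.5²) = 20.95 ft
R = A/P = 50.63/20.95 = 2.417 ft
Q = (1.486/n)·A·R^(2/3)·S^(1/2) = (1.486/0.041) × 50.63 × 2.417^(2/3) × 0.00027^(1/2) = 54.31 ft³/s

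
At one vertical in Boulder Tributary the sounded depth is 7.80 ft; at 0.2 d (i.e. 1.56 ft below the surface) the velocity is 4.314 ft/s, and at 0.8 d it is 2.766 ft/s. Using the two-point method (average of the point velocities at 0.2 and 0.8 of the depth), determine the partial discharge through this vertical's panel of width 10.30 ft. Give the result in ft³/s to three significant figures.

v̄ = (4.314 + 2.766) / 2 = 3.540 ft/s
q = v̄ × d × w = 3.540 × 7.80 × 10.30 = 284.4 ft³/s

284 ft³/s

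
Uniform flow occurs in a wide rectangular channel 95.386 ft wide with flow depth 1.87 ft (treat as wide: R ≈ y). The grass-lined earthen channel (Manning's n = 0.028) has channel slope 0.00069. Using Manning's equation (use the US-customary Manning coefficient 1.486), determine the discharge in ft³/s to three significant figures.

A = b·y = 95.386 × 1.87 = 178.4 ft²
Wide channel: R ≈ y = 1.87 ft
Q = (1.486/n)·A·R^(2/3)·S^(1/2) = (1.486/0.028) × 178.4 × 1.870^(2/3) × 0.00069^(1/2) = 377.4 ft³/s

377 ft³/s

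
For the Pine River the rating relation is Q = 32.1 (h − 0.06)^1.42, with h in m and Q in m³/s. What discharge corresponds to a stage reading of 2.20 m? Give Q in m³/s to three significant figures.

94.6 m³/s

Q = 32.1 × (2.20 − 0.06)^1.42 = 32.1 × 2.14^1.42 = 94.56 m³/s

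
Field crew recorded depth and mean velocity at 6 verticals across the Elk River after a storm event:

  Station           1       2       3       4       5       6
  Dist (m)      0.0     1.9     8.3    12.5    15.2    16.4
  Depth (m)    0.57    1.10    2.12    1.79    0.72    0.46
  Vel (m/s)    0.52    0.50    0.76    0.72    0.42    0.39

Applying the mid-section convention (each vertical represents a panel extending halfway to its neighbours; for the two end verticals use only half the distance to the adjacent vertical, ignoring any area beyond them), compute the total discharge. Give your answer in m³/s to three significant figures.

16.2 m³/s

w_1 = (1.9 − 0.0)/2 = 0.95 m; q_1 = 0.52 × 0.57 × 0.95 = 0.2816 m³/s
w_2 = (8.3 − 0.0)/2 = 4.15 m; q_2 = 0.50 × 1.10 × 4.15 = 2.283 m³/s
w_3 = (12.5 − 1.9)/2 = 5.3 m; q_3 = 0.76 × 2.12 × 5.3 = 8.539 m³/s
w_4 = (15.2 − 8.3)/2 = 3.45 m; q_4 = 0.72 × 1.79 × 3.45 = 4.446 m³/s
w_5 = (16.4 − 12.5)/2 = 1.95 m; q_5 = 0.42 × 0.72 × 1.95 = 0.5897 m³/s
w_6 = (16.4 − 15.2)/2 = 0.6 m; q_6 = 0.39 × 0.46 × 0.6 = 0.1076 m³/s
Q = Σ qᵢ = 16.25 m³/s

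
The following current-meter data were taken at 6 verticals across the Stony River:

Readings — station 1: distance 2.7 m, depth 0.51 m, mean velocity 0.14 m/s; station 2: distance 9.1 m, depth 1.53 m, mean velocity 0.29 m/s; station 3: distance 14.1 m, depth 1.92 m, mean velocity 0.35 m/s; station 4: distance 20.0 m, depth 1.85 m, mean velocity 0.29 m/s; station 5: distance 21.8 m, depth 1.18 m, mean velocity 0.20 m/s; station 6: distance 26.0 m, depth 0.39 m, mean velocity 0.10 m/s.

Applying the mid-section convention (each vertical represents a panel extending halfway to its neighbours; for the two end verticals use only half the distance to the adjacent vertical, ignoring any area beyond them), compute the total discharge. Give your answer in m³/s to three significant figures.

w_1 = (9.1 − 2.7)/2 = 3.2 m; q_1 = 0.14 × 0.51 × 3.2 = 0.2285 m³/s
w_2 = (14.1 − 2.7)/2 = 5.7 m; q_2 = 0.29 × 1.53 × 5.7 = 2.529 m³/s
w_3 = (20.0 − 9.1)/2 = 5.45 m; q_3 = 0.35 × 1.92 × 5.45 = 3.662 m³/s
w_4 = (21.8 − 14.1)/2 = 3.85 m; q_4 = 0.29 × 1.85 × 3.85 = 2.066 m³/s
w_5 = (26.0 − 20.0)/2 = 3 m; q_5 = 0.20 × 1.18 × 3 = 0.7080 m³/s
w_6 = (26.0 − 21.8)/2 = 2.1 m; q_6 = 0.10 × 0.39 × 2.1 = 0.08190 m³/s
Q = Σ qᵢ = 9.275 m³/s

9.28 m³/s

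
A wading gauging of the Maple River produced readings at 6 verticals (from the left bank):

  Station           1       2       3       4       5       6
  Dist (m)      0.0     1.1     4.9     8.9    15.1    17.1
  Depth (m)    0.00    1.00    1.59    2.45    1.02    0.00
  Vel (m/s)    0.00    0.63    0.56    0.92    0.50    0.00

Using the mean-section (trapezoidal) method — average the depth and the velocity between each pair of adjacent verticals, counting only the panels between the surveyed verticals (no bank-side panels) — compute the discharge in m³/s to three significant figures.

Panel 1-2: Δb = 1.1 m, d̄ = (0.00+1.00)/2 = 0.5, v̄ = (0.00+0.63)/2 = 0.315 → q = 1.1×0.5×0.315 = 0.1733 m³/s
Panel 2-3: Δb = 3.8 m, d̄ = (1.00+1.59)/2 = 1.295, v̄ = (0.63+0.56)/2 = 0.595 → q = 3.8×1.295×0.595 = 2.928 m³/s
Panel 3-4: Δb = 4 m, d̄ = (1.59+2.45)/2 = 2.02, v̄ = (0.56+0.92)/2 = 0.74 → q = 4×2.02×0.74 = 5.979 m³/s
Panel 4-5: Δb = 6.2 m, d̄ = (2.45+1.02)/2 = 1.735, v̄ = (0.92+0.50)/2 = 0.71 → q = 6.2×1.735×0.71 = 7.637 m³/s
Panel 5-6: Δb = 2 m, d̄ = (1.02+0.00)/2 = 0.51, v̄ = (0.50+0.00)/2 = 0.25 → q = 2×0.51×0.25 = 0.2550 m³/s
Q = Σ q = 16.97 m³/s

17.0 m³/s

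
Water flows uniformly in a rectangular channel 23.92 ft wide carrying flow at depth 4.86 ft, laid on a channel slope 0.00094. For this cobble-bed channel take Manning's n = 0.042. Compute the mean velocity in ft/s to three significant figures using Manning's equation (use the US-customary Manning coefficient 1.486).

2.48 ft/s

A = b·y = 23.92 × 4.86 = 116.3 ft²
P = b + 2y = 23.92 + 2×4.86 = 33.64 ft
R = A/P = 116.3/33.64 = 3.456 ft
Q = (1.486/n)·A·R^(2/3)·S^(1/2) = (1.486/0.042) × 116.3 × 3.456^(2/3) × 0.00094^(1/2) = 288.2 ft³/s
V = Q/A = 288.2/116.3 = 2.479 ft/s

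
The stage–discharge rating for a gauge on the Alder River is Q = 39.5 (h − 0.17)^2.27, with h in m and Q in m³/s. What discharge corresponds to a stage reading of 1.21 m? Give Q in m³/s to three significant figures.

43.2 m³/s

Q = 39.5 × (1.21 − 0.17)^2.27 = 39.5 × 1.04^2.27 = 43.18 m³/s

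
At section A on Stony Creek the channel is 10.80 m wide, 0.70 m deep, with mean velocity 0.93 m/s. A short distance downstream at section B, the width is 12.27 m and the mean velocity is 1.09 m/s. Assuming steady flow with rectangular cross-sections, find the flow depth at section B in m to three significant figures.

0.526 m

Q = A₁V₁ = (10.80×0.70) × 0.93 = 7.031 m³/s
d₂ = Q/(b₂ V₂) = 7.031/(12.27×1.09) = 0.5257 m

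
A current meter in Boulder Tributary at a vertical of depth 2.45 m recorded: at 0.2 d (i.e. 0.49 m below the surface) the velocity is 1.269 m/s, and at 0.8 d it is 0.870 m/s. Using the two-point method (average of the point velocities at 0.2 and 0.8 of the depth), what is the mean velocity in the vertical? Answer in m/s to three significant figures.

1.07 m/s

v̄ = (1.269 + 0.870) / 2 = 1.070 m/s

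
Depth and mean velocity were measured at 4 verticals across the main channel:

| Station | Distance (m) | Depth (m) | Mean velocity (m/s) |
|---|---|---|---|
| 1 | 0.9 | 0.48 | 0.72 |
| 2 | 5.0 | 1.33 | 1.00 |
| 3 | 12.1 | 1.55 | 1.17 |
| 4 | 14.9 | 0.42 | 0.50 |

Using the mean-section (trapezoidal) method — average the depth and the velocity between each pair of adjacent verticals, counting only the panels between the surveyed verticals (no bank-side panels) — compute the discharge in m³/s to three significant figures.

Panel 1-2: Δb = 4.1 m, d̄ = (0.48+1.33)/2 = 0.905, v̄ = (0.72+1.00)/2 = 0.86 → q = 4.1×0.905×0.86 = 3.191 m³/s
Panel 2-3: Δb = 7.1 m, d̄ = (1.33+1.55)/2 = 1.44, v̄ = (1.00+1.17)/2 = 1.085 → q = 7.1×1.44×1.085 = 11.09 m³/s
Panel 3-4: Δb = 2.8 m, d̄ = (1.55+0.42)/2 = 0.985, v̄ = (1.17+0.50)/2 = 0.835 → q = 2.8×0.985×0.835 = 2.303 m³/s
Q = Σ q = 16.59 m³/s

16.6 m³/s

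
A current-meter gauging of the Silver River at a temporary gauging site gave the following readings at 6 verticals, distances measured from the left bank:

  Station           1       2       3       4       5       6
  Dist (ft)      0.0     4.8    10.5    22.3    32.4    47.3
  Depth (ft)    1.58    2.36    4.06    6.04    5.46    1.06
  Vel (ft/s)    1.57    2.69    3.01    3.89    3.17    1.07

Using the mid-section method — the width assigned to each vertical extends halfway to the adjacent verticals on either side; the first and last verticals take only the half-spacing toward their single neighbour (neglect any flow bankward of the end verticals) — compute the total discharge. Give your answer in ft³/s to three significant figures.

w_1 = (4.8 − 0.0)/2 = 2.4 ft; q_1 = 1.57 × 1.58 × 2.4 = 5.953 ft³/s
w_2 = (10.5 − 0.0)/2 = 5.25 ft; q_2 = 2.69 × 2.36 × 5.25 = 33.33 ft³/s
w_3 = (22.3 − 4.8)/2 = 8.75 ft; q_3 = 3.01 × 4.06 × 8.75 = 106.9 ft³/s
w_4 = (32.4 − 10.5)/2 = 10.95 ft; q_4 = 3.89 × 6.04 × 10.95 = 257.3 ft³/s
w_5 = (47.3 − 22.3)/2 = 12.5 ft; q_5 = 3.17 × 5.46 × 12.5 = 216.4 ft³/s
w_6 = (47.3 − 32.4)/2 = 7.45 ft; q_6 = 1.07 × 1.06 × 7.45 = 8.450 ft³/s
Q = Σ qᵢ = 628.3 ft³/s

628 ft³/s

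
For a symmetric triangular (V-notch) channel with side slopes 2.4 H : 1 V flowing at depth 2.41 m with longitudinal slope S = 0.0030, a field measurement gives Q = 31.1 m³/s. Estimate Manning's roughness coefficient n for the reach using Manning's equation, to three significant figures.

0.0264

A = z·y² = 2.4×2.41² = 13.94 m²
P = 2y√(1+z²) = 2×2.41×√(1+2.4²) = 12.53 m
R = A/P = 13.94/12.53 = 1.112 m
n = (1/Q)·A·R^(2/3)·S^(1/2) = (1/31.1) × 13.94 × 1.074 × 0.05477 = 0.02635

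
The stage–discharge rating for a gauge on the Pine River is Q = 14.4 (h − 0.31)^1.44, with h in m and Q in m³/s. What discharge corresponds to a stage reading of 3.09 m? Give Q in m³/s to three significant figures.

62.8 m³/s

Q = 14.4 × (3.09 − 0.31)^1.44 = 14.4 × 2.78^1.44 = 62.78 m³/s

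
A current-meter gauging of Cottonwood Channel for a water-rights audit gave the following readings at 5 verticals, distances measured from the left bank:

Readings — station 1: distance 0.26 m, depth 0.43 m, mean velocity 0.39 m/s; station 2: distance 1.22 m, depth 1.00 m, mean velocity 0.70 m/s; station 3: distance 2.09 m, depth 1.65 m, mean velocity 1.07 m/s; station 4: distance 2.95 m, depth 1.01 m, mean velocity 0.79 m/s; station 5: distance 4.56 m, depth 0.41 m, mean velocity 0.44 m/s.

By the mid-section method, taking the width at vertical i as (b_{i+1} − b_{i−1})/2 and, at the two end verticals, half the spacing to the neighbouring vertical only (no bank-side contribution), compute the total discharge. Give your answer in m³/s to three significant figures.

3.38 m³/s

w_1 = (1.22 − 0.26)/2 = 0.48 m; q_1 = 0.39 × 0.43 × 0.48 = 0.08050 m³/s
w_2 = (2.09 − 0.26)/2 = 0.915 m; q_2 = 0.70 × 1.00 × 0.915 = 0.6405 m³/s
w_3 = (2.95 − 1.22)/2 = 0.865 m; q_3 = 1.07 × 1.65 × 0.865 = 1.527 m³/s
w_4 = (4.56 − 2.09)/2 = 1.235 m; q_4 = 0.79 × 1.01 × 1.235 = 0.9854 m³/s
w_5 = (4.56 − 2.95)/2 = 0.805 m; q_5 = 0.44 × 0.41 × 0.805 = 0.1452 m³/s
Q = Σ qᵢ = 3.379 m³/s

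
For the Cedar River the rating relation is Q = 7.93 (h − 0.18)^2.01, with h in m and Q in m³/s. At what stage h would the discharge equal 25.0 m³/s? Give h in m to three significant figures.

1.95 m

h − h₀ = (Q/C)^(1/b) = (25.0/7.93)^(1/2.01) = 1.770 m
h = 0.18 + 1.770 = 1.950 m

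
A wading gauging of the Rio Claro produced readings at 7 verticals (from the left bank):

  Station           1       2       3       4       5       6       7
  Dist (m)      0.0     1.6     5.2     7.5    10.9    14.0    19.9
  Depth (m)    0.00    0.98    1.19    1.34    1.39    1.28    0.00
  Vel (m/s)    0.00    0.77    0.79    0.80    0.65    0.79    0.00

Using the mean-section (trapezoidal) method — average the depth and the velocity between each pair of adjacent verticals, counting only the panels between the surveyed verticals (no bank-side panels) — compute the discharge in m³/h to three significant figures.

48600 m³/h

Panel 1-2: Δb = 1.6 m, d̄ = (0.00+0.98)/2 = 0.49, v̄ = (0.00+0.77)/2 = 0.385 → q = 1.6×0.49×0.385 = 0.3018 m³/s
Panel 2-3: Δb = 3.6 m, d̄ = (0.98+1.19)/2 = 1.085, v̄ = (0.77+0.79)/2 = 0.78 → q = 3.6×1.085×0.78 = 3.047 m³/s
Panel 3-4: Δb = 2.3 m, d̄ = (1.19+1.34)/2 = 1.265, v̄ = (0.79+0.80)/2 = 0.795 → q = 2.3×1.265×0.795 = 2.313 m³/s
Panel 4-5: Δb = 3.4 m, d̄ = (1.34+1.39)/2 = 1.365, v̄ = (0.80+0.65)/2 = 0.725 → q = 3.4×1.365×0.725 = 3.365 m³/s
Panel 5-6: Δb = 3.1 m, d̄ = (1.39+1.28)/2 = 1.335, v̄ = (0.65+0.79)/2 = 0.72 → q = 3.1×1.335×0.72 = 2.980 m³/s
Panel 6-7: Δb = 5.9 m, d̄ = (1.28+0.00)/2 = 0.64, v̄ = (0.79+0.00)/2 = 0.395 → q = 5.9×0.64×0.395 = 1.492 m³/s
Q = Σ q = 13.50 m³/s
= 13.50 × 3600 = 48590 m³/h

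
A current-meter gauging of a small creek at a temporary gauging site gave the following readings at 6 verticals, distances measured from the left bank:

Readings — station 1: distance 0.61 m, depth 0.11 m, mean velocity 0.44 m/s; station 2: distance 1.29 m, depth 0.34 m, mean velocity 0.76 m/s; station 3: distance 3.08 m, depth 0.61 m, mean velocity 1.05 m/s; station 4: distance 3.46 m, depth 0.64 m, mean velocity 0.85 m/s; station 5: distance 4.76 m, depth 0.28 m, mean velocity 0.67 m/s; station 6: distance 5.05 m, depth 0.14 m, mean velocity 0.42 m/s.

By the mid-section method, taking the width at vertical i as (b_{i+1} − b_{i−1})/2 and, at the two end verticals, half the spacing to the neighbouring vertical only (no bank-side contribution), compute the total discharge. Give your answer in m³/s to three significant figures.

w_1 = (1.29 − 0.61)/2 = 0.34 m; q_1 = 0.44 × 0.11 × 0.34 = 0.01646 m³/s
w_2 = (3.08 − 0.61)/2 = 1.235 m; q_2 = 0.76 × 0.34 × 1.235 = 0.3191 m³/s
w_3 = (3.46 − 1.29)/2 = 1.085 m; q_3 = 1.05 × 0.61 × 1.085 = 0.6949 m³/s
w_4 = (4.76 − 3.08)/2 = 0.84 m; q_4 = 0.85 × 0.64 × 0.84 = 0.4570 m³/s
w_5 = (5.05 − 3.46)/2 = 0.795 m; q_5 = 0.67 × 0.28 × 0.795 = 0.1491 m³/s
w_6 = (5.05 − 4.76)/2 = 0.145 m; q_6 = 0.42 × 0.14 × 0.145 = 0.008526 m³/s
Q = Σ qᵢ = 1.645 m³/s

1.65 m³/s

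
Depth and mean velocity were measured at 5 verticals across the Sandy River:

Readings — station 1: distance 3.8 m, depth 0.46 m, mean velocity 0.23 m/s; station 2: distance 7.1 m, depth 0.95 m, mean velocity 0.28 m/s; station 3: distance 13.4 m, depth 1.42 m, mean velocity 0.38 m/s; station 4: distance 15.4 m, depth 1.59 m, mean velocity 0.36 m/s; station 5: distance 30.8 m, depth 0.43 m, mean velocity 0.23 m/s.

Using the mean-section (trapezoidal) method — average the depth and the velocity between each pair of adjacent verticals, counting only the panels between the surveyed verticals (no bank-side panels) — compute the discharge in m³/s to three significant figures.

8.76 m³/s

Panel 1-2: Δb = 3.3 m, d̄ = (0.46+0.95)/2 = 0.705, v̄ = (0.23+0.28)/2 = 0.255 → q = 3.3×0.705×0.255 = 0.5933 m³/s
Panel 2-3: Δb = 6.3 m, d̄ = (0.95+1.42)/2 = 1.185, v̄ = (0.28+0.38)/2 = 0.33 → q = 6.3×1.185×0.33 = 2.464 m³/s
Panel 3-4: Δb = 2 m, d̄ = (1.42+1.59)/2 = 1.505, v̄ = (0.38+0.36)/2 = 0.37 → q = 2×1.505×0.37 = 1.114 m³/s
Panel 4-5: Δb = 15.4 m, d̄ = (1.59+0.43)/2 = 1.01, v̄ = (0.36+0.23)/2 = 0.295 → q = 15.4×1.01×0.295 = 4.588 m³/s
Q = Σ q = 8.759 m³/s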